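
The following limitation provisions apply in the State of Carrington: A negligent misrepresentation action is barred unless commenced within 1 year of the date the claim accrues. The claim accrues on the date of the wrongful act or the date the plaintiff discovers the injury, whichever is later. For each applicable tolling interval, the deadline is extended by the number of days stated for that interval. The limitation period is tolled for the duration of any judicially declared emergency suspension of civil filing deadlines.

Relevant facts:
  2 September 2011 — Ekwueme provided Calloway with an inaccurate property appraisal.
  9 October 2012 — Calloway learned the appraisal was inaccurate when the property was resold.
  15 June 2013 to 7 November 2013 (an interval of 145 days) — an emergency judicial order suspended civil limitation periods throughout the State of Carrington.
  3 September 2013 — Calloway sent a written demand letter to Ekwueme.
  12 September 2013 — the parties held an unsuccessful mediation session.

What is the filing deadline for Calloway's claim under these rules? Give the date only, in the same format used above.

The claim accrued on 9 October 2012 — the later of the 2 September 2011 act and the 9 October 2012 discovery.
1 year from 9 October 2012 is 9 October 2013.
Because the emergency suspension of filing deadlines ran from 15 June 2013 to 7 November 2013, the deadline is extended by 145 days to 3 March 2014.
None of the other events listed affects the running of the period under the stated rules.

3 March 2014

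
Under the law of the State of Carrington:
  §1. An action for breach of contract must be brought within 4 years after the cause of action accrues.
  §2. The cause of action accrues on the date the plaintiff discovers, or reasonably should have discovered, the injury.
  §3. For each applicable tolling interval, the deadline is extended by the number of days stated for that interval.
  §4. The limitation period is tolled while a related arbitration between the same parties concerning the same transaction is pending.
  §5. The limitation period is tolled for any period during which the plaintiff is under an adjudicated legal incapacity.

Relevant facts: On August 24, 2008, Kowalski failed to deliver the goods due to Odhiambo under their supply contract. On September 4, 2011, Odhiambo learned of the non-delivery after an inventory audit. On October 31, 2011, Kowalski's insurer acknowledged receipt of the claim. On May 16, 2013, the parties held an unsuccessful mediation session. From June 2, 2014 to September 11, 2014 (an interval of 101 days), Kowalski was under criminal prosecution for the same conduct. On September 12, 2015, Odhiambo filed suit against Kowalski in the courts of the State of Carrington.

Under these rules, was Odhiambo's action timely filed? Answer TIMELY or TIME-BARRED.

Under the discovery rule, the claim accrued on September 4, 2011, when Odhiambo discovered the injury — not on the August 24, 2008 date of the underlying act.
The untolled deadline — 4 years after September 4, 2011 — is September 4, 2015.
The pending criminal prosecution from June 2, 2014 to September 11, 2014 does not toll the period, because no stated rule makes a criminal prosecution a tolling event.
Nothing else in the chronology tolls or restarts the period.
The September 12, 2015 filing falls after the September 4, 2015 deadline; the claim is time-barred.

TIME-BARRED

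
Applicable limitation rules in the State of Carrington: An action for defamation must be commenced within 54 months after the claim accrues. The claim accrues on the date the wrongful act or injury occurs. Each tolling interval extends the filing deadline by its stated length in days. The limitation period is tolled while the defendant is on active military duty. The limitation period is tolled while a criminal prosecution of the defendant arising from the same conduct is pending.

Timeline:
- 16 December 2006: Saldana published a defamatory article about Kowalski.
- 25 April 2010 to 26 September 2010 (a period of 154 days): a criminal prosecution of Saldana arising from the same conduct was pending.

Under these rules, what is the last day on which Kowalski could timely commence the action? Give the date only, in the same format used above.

17 November 2011

The limitation period began to run on 16 December 2006.
54 months from 16 December 2006 is 16 June 2011.
Because the pending criminal prosecution ran from 25 April 2010 to 26 September 2010, the deadline is extended by 154 days to 17 November 2011.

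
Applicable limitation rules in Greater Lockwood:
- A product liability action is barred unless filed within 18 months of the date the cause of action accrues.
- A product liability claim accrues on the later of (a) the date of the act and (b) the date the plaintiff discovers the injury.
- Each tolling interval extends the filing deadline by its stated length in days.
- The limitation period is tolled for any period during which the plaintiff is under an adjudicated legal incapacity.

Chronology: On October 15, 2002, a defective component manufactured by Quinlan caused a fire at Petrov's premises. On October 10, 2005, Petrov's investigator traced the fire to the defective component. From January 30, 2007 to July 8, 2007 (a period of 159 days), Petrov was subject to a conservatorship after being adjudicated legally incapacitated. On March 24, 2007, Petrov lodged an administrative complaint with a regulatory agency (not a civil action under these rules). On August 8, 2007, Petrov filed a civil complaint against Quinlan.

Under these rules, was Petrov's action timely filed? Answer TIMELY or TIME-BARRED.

TIMELY

Taking the later of the act (October 15, 2002) and discovery (October 10, 2005), the claim accrued on October 10, 2005.
18 months from October 10, 2005 is April 10, 2007.
The plaintiff's legal incapacity from January 30, 2007 to July 8, 2007 tolled the period for 159 days, extending the deadline to September 16, 2007.
The other events in the timeline have no effect on the limitation period under the stated rules.
Filing on August 8, 2007 beat the September 16, 2007 deadline — the action is timely.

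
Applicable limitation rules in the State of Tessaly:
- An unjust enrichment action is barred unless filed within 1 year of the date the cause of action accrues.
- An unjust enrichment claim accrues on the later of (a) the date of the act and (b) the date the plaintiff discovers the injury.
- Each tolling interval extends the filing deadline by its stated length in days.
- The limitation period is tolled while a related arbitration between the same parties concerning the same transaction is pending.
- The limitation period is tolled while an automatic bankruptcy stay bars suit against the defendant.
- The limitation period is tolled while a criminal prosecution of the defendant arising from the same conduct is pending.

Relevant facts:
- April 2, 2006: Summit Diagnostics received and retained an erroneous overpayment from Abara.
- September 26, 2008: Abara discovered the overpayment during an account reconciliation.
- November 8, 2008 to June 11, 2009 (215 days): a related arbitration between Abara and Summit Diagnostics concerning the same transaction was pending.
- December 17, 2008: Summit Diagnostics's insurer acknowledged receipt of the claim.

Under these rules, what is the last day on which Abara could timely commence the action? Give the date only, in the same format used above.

April 29, 2010

The claim accrued on September 26, 2008 — the later of the April 2, 2006 act and the September 26, 2008 discovery.
The untolled deadline — 1 year after September 26, 2008 — is September 26, 2009.
Because the pending related arbitration ran from November 8, 2008 to June 11, 2009, the deadline is extended by 215 days to April 29, 2010.
None of the other events listed affects the running of the period under the stated rules.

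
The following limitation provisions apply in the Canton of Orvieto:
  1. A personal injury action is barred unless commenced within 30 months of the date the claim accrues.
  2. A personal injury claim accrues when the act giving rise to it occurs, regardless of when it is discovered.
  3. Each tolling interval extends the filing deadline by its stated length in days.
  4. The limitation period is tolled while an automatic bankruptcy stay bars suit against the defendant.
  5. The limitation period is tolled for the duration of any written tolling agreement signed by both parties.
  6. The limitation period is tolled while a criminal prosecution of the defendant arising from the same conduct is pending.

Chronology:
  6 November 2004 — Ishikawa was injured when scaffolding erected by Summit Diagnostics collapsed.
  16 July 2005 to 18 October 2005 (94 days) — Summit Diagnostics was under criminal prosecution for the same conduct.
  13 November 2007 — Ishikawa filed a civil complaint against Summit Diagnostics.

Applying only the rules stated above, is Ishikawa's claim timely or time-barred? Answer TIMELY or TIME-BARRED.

TIME-BARRED

The limitation period began to run on 6 November 2004.
The untolled deadline — 30 months after 6 November 2004 — is 6 May 2007.
The pending criminal prosecution from 16 July 2005 to 18 October 2005 tolled the period for 94 days, extending the deadline to 8 August 2007.
Ishikawa filed on 13 November 2007, after the 8 August 2007 deadline, so the action is time-barred.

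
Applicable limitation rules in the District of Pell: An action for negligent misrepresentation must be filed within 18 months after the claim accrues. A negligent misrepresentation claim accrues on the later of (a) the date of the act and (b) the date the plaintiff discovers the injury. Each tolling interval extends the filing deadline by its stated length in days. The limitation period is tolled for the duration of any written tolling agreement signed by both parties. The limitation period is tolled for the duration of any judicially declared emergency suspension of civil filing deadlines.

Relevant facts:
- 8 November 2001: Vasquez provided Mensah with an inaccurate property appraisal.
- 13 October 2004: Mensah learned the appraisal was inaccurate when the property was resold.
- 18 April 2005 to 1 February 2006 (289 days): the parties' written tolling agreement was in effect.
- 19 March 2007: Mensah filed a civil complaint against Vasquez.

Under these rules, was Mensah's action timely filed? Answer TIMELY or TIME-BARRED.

Taking the later of the act (8 November 2001) and discovery (13 October 2004), the claim accrued on 13 October 2004.
18 months from 13 October 2004 is 13 April 2006.
The period was tolled for 289 days by the written tolling agreement (18 April 2005 to 1 February 2006), pushing the deadline to 27 January 2007.
Filing on 19 March 2007 missed the 27 January 2007 deadline — the action is time-barred.

TIME-BARRED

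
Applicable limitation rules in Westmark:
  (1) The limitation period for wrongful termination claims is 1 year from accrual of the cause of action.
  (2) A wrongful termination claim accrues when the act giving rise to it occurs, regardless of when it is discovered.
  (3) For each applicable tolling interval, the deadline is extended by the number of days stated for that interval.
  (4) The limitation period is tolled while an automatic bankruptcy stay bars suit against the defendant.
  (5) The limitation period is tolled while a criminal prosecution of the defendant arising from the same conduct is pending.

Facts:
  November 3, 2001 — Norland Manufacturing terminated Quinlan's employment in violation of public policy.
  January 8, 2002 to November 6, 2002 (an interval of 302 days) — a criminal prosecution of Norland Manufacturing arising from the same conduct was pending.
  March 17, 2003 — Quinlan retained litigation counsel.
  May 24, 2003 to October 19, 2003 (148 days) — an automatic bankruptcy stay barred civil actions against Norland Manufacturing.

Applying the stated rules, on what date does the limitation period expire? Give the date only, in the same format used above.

January 27, 2004

The limitation period began to run on November 3, 2001.
Adding the 1 year base period to November 3, 2001 gives a deadline of November 3, 2002, before any tolling.
The period was tolled for 302 days by the pending criminal prosecution (January 8, 2002 to November 6, 2002), pushing the deadline to September 1, 2003.
The period was tolled for 148 days by the automatic bankruptcy stay (May 24, 2003 to October 19, 2003), pushing the deadline to January 27, 2004.
None of the other events listed affects the running of the period under the stated rules.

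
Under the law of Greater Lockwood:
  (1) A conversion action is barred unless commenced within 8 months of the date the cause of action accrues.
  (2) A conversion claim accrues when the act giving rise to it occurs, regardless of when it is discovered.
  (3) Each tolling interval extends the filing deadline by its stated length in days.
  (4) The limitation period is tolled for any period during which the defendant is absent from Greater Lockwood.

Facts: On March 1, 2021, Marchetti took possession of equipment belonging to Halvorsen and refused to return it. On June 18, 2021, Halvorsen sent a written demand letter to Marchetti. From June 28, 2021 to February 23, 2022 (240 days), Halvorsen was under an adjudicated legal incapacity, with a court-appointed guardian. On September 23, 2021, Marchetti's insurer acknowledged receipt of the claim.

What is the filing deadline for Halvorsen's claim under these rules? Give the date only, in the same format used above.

The limitation period began to run on March 1, 2021.
The untolled deadline — 8 months after March 1, 2021 — is November 1, 2021.
Although the plaintiff's incapacity ran from June 28, 2021 to February 23, 2022, the stated rules do not make that a tolling event, so it is disregarded.
None of the other events listed affects the running of the period under the stated rules.

November 1, 2021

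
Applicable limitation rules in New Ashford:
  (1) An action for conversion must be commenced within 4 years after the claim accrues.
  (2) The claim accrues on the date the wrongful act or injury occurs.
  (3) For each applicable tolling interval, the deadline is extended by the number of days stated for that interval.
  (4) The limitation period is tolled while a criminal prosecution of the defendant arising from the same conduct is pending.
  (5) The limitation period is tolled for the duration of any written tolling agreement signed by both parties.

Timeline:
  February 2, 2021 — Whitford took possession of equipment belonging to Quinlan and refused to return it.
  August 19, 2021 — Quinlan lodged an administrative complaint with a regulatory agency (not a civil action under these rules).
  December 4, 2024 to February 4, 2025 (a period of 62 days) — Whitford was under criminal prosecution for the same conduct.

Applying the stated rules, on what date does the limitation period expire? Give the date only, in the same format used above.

The limitation period began to run on February 2, 2021.
Adding the 4 years base period to February 2, 2021 gives a deadline of February 2, 2025, before any tolling.
The pending criminal prosecution from December 4, 2024 to February 4, 2025 tolled the period for 62 days, extending the deadline to April 5, 2025.
None of the other events listed affects the running of the period under the stated rules.

April 5, 2025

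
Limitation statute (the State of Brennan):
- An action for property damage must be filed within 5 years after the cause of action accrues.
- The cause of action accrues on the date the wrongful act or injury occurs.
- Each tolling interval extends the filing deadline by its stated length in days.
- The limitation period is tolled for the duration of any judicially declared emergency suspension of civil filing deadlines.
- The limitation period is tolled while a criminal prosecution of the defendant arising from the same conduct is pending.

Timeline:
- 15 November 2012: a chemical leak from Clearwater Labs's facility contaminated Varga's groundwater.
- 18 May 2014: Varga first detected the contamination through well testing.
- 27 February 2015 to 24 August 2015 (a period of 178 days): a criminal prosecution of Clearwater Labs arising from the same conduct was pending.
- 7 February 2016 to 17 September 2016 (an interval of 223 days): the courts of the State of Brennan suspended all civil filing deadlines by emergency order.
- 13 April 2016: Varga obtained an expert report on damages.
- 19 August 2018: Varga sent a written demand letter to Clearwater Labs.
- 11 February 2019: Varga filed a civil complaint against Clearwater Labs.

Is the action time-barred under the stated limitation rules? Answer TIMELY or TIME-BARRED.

TIME-BARRED

The claim accrued on 15 November 2012, when the wrongful act occurred; under the stated occurrence rule the 18 May 2014 discovery does not delay accrual.
Adding the 5 years base period to 15 November 2012 gives a deadline of 15 November 2017, before any tolling.
The pending criminal prosecution from 27 February 2015 to 24 August 2015 tolled the period for 178 days, extending the deadline to 12 May 2018.
The period was tolled for 223 days by the emergency suspension of filing deadlines (7 February 2016 to 17 September 2016), pushing the deadline to 21 December 2018.
Nothing else in the chronology tolls or restarts the period.
Varga filed on 11 February 2019, after the 21 December 2018 deadline, so the action is time-barred.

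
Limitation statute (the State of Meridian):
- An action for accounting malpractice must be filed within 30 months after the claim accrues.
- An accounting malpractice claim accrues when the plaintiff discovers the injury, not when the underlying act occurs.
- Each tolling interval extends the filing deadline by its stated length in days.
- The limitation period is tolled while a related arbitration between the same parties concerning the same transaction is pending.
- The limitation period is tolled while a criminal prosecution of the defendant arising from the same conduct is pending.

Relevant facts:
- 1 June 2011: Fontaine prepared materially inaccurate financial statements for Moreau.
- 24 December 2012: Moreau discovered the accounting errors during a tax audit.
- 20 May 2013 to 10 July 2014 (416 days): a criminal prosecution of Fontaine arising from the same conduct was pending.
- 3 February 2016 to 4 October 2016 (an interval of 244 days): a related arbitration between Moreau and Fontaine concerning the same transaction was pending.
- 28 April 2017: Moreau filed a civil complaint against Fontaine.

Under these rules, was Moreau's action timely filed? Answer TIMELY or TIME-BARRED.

TIME-BARRED

The claim did not accrue until Moreau discovered the injury on 24 December 2012; the 1 June 2011 act date does not start the clock under the stated rule.
Adding the 30 months base period to 24 December 2012 gives a deadline of 24 June 2015, before any tolling.
The period was tolled for 416 days by the pending criminal prosecution (20 May 2013 to 10 July 2014), pushing the deadline to 13 August 2016.
Because the pending related arbitration ran from 3 February 2016 to 4 October 2016, the deadline is extended by 244 days to 14 April 2017.
Filing on 28 April 2017 missed the 14 April 2017 deadline — the action is time-barred.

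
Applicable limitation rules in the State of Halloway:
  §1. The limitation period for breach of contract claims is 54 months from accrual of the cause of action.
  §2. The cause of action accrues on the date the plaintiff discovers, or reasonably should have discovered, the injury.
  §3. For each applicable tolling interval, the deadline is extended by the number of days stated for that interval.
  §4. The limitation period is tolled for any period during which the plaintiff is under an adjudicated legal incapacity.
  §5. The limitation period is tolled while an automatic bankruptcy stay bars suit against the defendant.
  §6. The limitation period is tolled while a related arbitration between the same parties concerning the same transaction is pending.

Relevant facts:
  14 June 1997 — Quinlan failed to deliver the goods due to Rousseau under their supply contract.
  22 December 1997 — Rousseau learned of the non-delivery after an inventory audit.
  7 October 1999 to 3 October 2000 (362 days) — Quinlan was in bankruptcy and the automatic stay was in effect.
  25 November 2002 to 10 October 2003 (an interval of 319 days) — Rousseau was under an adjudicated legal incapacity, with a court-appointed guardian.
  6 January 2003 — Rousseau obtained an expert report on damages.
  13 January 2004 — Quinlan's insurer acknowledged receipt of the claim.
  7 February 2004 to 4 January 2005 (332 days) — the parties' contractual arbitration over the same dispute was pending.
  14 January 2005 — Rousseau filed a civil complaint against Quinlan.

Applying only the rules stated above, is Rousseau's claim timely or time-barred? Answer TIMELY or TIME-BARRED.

TIMELY

Accrual is tied to discovery, so the period began on 22 December 1997 rather than on 14 June 1997 when the act occurred.
54 months from 22 December 1997 is 22 June 2002.
The period was tolled for 362 days by the automatic bankruptcy stay (7 October 1999 to 3 October 2000), pushing the deadline to 19 June 2003.
Because the plaintiff's legal incapacity ran from 25 November 2002 to 10 October 2003, the deadline is extended by 319 days to 3 May 2004.
The period was tolled for 332 days by the pending related arbitration (7 February 2004 to 4 January 2005), pushing the deadline to 31 March 2005.
The other events in the timeline have no effect on the limitation period under the stated rules.
Filing on 14 January 2005 beat the 31 March 2005 deadline — the action is timely.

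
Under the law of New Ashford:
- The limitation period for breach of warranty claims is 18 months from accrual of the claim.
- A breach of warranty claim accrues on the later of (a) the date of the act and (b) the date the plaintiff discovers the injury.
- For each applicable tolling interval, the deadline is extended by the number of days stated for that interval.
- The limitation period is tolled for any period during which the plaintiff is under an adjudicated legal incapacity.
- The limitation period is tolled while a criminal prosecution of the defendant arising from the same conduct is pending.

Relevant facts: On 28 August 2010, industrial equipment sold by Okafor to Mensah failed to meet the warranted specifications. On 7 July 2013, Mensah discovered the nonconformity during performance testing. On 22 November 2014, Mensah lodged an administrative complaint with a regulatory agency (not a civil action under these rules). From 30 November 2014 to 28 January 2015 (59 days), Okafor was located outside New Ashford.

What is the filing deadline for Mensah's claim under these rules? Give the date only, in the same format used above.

7 January 2015

Taking the later of the act (28 August 2010) and discovery (7 July 2013), the claim accrued on 7 July 2013.
The untolled deadline — 18 months after 7 July 2013 — is 7 January 2015.
The defendant's absence from the jurisdiction from 30 November 2014 to 28 January 2015 does not toll the period, because no stated rule makes the defendant's absence a tolling event.
None of the other events listed affects the running of the period under the stated rules.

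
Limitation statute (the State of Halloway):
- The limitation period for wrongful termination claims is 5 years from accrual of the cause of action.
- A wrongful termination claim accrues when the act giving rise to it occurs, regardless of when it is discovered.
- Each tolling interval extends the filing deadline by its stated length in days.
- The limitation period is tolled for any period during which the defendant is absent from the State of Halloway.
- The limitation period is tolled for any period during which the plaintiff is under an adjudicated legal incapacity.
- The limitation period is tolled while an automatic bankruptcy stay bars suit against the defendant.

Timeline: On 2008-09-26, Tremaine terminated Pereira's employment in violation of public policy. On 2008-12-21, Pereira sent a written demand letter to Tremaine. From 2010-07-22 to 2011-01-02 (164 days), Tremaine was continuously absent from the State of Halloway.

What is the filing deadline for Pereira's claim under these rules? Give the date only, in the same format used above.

The claim accrued on 2008-09-26, when the wrongful act occurred.
Adding the 5 years base period to 2008-09-26 gives a deadline of 2013-09-26, before any tolling.
Because the defendant's absence from the jurisdiction ran from 2010-07-22 to 2011-01-02, the deadline is extended by 164 days to 2014-03-09.
None of the other events listed affects the running of the period under the stated rules.

2014-03-09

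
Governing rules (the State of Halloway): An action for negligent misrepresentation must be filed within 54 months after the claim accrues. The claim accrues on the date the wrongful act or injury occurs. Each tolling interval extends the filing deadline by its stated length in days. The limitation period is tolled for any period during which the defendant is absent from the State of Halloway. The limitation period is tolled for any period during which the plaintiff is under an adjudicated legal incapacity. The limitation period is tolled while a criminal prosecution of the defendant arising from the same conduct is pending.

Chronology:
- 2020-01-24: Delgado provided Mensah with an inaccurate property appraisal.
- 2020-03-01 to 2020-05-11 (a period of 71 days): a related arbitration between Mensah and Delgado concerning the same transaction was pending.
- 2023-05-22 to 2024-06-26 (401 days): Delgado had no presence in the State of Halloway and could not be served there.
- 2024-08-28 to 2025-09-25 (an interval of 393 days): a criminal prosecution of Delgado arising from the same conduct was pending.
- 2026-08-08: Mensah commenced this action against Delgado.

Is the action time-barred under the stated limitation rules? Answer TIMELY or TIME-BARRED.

The claim accrued on 2020-01-24, the date of the act.
The untolled deadline — 54 months after 2020-01-24 — is 2024-07-24.
The defendant's absence from the jurisdiction from 2023-05-22 to 2024-06-26 tolled the period for 401 days, extending the deadline to 2025-08-29.
The period was tolled for 393 days by the pending criminal prosecution (2024-08-28 to 2025-09-25), pushing the deadline to 2026-09-26.
No stated provision tolls the period for a pending arbitration, so the interval from 2020-03-01 to 2020-05-11 has no effect on the deadline.
The 2026-08-08 filing precedes the 2026-09-26 deadline; the claim is timely.

TIMELY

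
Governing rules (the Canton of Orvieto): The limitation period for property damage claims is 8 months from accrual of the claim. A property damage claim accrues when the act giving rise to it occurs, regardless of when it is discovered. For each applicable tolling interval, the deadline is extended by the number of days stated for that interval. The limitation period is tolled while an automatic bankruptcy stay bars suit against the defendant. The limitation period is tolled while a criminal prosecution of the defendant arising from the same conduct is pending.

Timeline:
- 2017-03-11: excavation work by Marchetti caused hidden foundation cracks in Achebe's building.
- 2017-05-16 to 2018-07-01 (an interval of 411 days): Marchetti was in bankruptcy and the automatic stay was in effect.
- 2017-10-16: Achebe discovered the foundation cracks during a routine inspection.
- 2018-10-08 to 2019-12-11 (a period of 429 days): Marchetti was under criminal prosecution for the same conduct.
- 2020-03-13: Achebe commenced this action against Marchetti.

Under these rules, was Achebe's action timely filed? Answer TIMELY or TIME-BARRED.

TIME-BARRED

The claim accrued on 2017-03-11, when the wrongful act occurred; under the stated occurrence rule the 2017-10-16 discovery does not delay accrual.
The untolled deadline — 8 months after 2017-03-11 — is 2017-11-11.
The automatic bankruptcy stay from 2017-05-16 to 2018-07-01 tolled the period for 411 days, extending the deadline to 2018-12-27.
The pending criminal prosecution from 2018-10-08 to 2019-12-11 tolled the period for 429 days, extending the deadline to 2020-02-29.
Filing on 2020-03-13 missed the 2020-02-29 deadline — the action is time-barred.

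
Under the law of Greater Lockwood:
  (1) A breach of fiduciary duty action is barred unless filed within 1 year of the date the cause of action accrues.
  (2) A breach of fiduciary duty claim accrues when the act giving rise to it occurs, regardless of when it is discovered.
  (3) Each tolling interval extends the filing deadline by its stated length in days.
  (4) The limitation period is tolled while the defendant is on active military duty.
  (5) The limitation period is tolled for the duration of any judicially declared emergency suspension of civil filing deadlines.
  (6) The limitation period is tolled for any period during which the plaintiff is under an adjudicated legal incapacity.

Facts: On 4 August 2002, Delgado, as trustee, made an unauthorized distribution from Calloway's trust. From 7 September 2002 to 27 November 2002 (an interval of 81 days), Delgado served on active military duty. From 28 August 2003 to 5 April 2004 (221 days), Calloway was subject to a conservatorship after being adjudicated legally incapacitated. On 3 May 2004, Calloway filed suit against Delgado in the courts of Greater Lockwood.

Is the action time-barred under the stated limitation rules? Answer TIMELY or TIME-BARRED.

TIMELY

The cause of action accrued on 4 August 2002, the date of the act.
The untolled deadline — 1 year after 4 August 2002 — is 4 August 2003.
The defendant's active military service from 7 September 2002 to 27 November 2002 tolled the period for 81 days, extending the deadline to 24 October 2003.
The period was tolled for 221 days by the plaintiff's legal incapacity (28 August 2003 to 5 April 2004), pushing the deadline to 1 June 2004.
Filing on 3 May 2004 beat the 1 June 2004 deadline — the action is timely.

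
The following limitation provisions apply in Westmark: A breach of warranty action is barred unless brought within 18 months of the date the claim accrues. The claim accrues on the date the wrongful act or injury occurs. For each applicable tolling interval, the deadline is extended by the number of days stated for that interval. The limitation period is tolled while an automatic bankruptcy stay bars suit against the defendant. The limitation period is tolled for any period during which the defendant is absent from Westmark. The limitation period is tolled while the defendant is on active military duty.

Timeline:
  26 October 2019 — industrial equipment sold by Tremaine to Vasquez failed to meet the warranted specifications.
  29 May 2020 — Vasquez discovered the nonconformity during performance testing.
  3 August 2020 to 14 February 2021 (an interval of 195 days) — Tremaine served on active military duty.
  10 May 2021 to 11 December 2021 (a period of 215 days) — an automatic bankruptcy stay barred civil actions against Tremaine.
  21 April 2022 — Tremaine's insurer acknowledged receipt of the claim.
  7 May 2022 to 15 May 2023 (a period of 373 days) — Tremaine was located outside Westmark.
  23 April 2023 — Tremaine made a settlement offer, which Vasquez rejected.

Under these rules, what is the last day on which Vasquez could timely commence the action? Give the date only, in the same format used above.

18 June 2023

Because the rule ties accrual to occurrence, the claim accrued on 26 October 2019, not on the 29 May 2020 discovery date.
The untolled deadline — 18 months after 26 October 2019 — is 26 April 2021.
Because the defendant's active military service ran from 3 August 2020 to 14 February 2021, the deadline is extended by 195 days to 7 November 2021.
Because the automatic bankruptcy stay ran from 10 May 2021 to 11 December 2021, the deadline is extended by 215 days to 10 June 2022.
Because the defendant's absence from the jurisdiction ran from 7 May 2022 to 15 May 2023, the deadline is extended by 373 days to 18 June 2023.
Nothing else in the chronology tolls or restarts the period.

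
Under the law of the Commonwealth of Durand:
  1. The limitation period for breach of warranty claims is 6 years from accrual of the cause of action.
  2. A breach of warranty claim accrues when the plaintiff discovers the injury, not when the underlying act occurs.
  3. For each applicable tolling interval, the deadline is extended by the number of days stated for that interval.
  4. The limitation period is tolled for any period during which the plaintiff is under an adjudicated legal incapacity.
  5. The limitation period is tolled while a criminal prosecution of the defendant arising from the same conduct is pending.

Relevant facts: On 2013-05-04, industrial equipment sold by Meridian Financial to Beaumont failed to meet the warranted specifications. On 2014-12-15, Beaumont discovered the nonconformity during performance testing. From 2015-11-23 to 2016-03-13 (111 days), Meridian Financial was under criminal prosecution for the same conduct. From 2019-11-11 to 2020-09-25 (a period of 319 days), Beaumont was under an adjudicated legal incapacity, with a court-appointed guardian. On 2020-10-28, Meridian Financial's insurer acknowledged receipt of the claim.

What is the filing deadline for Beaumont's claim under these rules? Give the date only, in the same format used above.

Accrual is tied to discovery, so the period began on 2014-12-15 rather than on 2013-05-04 when the act occurred.
6 years from 2014-12-15 is 2020-12-15.
The period was tolled for 111 days by the pending criminal prosecution (2015-11-23 to 2016-03-13), pushing the deadline to 2021-04-05.
The plaintiff's legal incapacity from 2019-11-11 to 2020-09-25 tolled the period for 319 days, extending the deadline to 2022-02-18.
None of the other events listed affects the running of the period under the stated rules.

2022-02-18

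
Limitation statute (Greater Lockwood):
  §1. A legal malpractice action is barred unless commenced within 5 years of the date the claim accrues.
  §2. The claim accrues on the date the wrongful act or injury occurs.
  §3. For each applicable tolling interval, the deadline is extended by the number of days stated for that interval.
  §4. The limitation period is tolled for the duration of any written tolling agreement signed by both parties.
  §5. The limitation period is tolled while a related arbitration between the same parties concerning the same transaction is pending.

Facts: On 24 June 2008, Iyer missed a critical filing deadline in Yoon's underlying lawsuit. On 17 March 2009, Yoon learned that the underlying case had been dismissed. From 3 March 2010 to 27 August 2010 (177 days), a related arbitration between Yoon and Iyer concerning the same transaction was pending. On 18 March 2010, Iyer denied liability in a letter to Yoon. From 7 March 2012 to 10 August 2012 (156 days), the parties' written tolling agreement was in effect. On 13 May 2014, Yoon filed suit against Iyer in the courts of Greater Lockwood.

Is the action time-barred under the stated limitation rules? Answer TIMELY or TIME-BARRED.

TIMELY

Accrual is governed by the date of the act, so the period began to run on 24 June 2008; the later discovery on 17 March 2009 is irrelevant under the stated rule.
The untolled deadline — 5 years after 24 June 2008 — is 24 June 2013.
The pending related arbitration from 3 March 2010 to 27 August 2010 tolled the period for 177 days, extending the deadline to 18 December 2013.
Because the written tolling agreement ran from 7 March 2012 to 10 August 2012, the deadline is extended by 156 days to 23 May 2014.
The other events in the timeline have no effect on the limitation period under the stated rules.
Filing on 13 May 2014 beat the 23 May 2014 deadline — the action is timely.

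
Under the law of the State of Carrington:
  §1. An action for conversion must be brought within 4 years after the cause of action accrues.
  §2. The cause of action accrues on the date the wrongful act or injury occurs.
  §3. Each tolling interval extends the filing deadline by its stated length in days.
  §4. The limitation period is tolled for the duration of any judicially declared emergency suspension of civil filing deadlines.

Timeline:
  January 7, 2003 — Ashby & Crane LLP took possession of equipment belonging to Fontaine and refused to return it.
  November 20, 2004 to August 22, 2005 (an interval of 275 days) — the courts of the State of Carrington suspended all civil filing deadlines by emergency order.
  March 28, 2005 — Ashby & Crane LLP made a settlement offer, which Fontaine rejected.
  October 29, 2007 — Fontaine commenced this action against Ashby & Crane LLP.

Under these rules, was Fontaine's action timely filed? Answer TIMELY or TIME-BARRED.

The limitation period began to run on January 7, 2003.
Adding the 4 years base period to January 7, 2003 gives a deadline of January 7, 2007, before any tolling.
The period was tolled for 275 days by the emergency suspension of filing deadlines (November 20, 2004 to August 22, 2005), pushing the deadline to October 9, 2007.
None of the other events listed affects the running of the period under the stated rules.
The October 29, 2007 filing falls after the October 9, 2007 deadline; the claim is time-barred.

TIME-BARRED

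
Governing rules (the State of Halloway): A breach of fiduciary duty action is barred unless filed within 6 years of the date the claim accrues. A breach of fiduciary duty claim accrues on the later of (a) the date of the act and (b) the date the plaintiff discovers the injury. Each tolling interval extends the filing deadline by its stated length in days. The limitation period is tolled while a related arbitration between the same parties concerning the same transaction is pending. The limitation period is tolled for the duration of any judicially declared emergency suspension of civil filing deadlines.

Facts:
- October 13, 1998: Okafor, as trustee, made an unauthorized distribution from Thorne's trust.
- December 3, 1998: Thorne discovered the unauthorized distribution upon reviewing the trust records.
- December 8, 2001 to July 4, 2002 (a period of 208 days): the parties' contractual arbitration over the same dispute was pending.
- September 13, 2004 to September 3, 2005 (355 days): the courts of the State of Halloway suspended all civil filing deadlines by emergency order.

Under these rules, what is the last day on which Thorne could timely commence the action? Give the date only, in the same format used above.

The claim accrued on December 3, 1998 — the later of the October 13, 1998 act and the December 3, 1998 discovery.
The untolled deadline — 6 years after December 3, 1998 — is December 3, 2004.
Because the pending related arbitration ran from December 8, 2001 to July 4, 2002, the deadline is extended by 208 days to June 29, 2005.
The emergency suspension of filing deadlines from September 13, 2004 to September 3, 2005 tolled the period for 355 days, extending the deadline to June 19, 2006.

June 19, 2006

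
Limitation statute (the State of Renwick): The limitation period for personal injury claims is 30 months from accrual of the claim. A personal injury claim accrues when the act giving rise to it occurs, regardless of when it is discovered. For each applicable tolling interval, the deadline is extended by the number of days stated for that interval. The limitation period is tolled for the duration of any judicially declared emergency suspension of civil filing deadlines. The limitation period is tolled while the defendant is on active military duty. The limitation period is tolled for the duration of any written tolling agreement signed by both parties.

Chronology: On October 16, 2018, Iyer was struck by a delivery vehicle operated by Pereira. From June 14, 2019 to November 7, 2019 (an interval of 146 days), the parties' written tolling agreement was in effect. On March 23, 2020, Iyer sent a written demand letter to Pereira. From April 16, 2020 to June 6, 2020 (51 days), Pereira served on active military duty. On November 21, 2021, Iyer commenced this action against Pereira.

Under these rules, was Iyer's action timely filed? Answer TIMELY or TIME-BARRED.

The claim accrued on October 16, 2018, the date of the act.
The untolled deadline — 30 months after October 16, 2018 — is April 16, 2021.
The written tolling agreement from June 14, 2019 to November 7, 2019 tolled the period for 146 days, extending the deadline to September 9, 2021.
The period was tolled for 51 days by the defendant's active military service (April 16, 2020 to June 6, 2020), pushing the deadline to October 30, 2021.
Nothing else in the chronology tolls or restarts the period.
The November 21, 2021 filing falls after the October 30, 2021 deadline; the claim is time-barred.

TIME-BARRED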